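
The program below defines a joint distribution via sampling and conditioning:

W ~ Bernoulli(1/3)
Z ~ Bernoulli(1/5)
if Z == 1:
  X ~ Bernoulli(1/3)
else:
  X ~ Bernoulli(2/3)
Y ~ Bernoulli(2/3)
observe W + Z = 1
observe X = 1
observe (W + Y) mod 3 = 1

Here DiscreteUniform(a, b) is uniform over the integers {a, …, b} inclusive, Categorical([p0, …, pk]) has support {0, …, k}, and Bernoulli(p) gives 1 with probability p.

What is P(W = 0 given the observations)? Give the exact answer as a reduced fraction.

Enumerate traces; 2 have nonzero weight after conditioning:
  (W=0, Z=1, X=1, Y=1) weight 4/135
  (W=1, Z=0, X=1, Y=0) weight 8/135
Group by W:
  weight(W=0) = 4/135
  weight(W=1) = 8/135
Total weight = 4/135 + 8/135 = 4/45
P(W=0 | obs) = 4/135 / 4/45 = 1/3
P(W=1 | obs) = 8/135 / 4/45 = 2/3

P(W = 0 | obs) = 1/3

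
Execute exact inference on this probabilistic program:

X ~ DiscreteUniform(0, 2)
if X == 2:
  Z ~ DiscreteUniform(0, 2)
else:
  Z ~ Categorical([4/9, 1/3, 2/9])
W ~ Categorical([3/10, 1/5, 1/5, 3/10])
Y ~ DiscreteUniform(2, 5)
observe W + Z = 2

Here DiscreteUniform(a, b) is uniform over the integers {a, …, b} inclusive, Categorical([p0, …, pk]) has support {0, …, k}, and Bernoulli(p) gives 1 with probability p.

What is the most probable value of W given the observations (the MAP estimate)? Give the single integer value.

Enumerate traces; 36 have nonzero weight after conditioning:
  (X=0, Z=0, W=2, Y=2) weight 1/135
  (X=0, Z=0, W=2, Y=3) weight 1/135
  (X=0, Z=0, W=2, Y=4) weight 1/135
  (X=0, Z=0, W=2, Y=5) weight 1/135
  (X=0, Z=1, W=1, Y=2) weight 1/180
  (X=0, Z=1, W=1, Y=3) weight 1/180
  (X=0, Z=1, W=1, Y=4) weight 1/180
  (X=0, Z=1, W=1, Y=5) weight 1/180
  (X=0, Z=2, W=0, Y=2) weight 1/180
  … 27 more
Group by W:
  weight(W=0) = 7/90
  weight(W=1) = 1/15
  weight(W=2) = 11/135
Total weight = 7/90 + 1/15 + 11/135 = 61/270
P(W=0 | obs) = 7/90 / 61/270 = 21/61
P(W=1 | obs) = 1/15 / 61/270 = 18/61
P(W=2 | obs) = 11/135 / 61/270 = 22/61
argmax = 2

argmax_v P(W = v | obs) = 2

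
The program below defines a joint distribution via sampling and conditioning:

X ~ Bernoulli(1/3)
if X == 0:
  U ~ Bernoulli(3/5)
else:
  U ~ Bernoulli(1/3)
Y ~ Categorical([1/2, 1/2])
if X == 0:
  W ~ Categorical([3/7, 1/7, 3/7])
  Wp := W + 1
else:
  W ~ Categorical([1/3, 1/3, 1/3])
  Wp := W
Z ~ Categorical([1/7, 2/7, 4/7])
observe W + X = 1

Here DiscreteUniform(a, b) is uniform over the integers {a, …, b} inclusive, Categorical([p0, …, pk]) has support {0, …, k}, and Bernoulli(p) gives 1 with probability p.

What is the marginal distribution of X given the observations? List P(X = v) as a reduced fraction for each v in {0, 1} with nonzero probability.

Enumerate traces; 24 have nonzero weight after conditioning:
  (X=0, U=0, Y=0, W=1, Z=0) weight 2/735
  (X=0, U=0, Y=0, W=1, Z=1) weight 4/735
  (X=0, U=0, Y=0, W=1, Z=2) weight 8/735
  (X=0, U=0, Y=1, W=1, Z=0) weight 2/735
  (X=0, U=0, Y=1, W=1, Z=1) weight 4/735
  (X=0, U=0, Y=1, W=1, Z=2) weight 8/735
  (X=0, U=1, Y=0, W=1, Z=0) weight 1/245
  (X=0, U=1, Y=0, W=1, Z=1) weight 2/245
  (X=1, U=0, Y=0, W=0, Z=0) weight 1/189
  … 15 more
Group by X:
  weight(X=0) = 2/21
  weight(X=1) = 1/9
Total weight = 2/21 + 1/9 = 13/63
P(X=0 | obs) = 2/21 / 13/63 = 6/13
P(X=1 | obs) = 1/9 / 13/63 = 7/13

P(X=0) = 6/13, P(X=1) = 7/13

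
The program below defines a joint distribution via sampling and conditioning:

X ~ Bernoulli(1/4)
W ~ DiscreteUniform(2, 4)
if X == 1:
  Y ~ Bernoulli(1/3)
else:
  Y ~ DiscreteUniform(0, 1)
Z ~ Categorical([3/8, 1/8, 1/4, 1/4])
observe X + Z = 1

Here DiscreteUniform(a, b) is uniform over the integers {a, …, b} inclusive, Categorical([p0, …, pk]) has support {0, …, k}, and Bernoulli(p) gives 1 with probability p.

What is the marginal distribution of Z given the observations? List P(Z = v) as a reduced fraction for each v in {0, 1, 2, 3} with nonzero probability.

Enumerate traces; 12 have nonzero weight after conditioning:
  (X=0, W=2, Y=0, Z=1) weight 1/64
  (X=0, W=2, Y=1, Z=1) weight 1/64
  (X=0, W=3, Y=0, Z=1) weight 1/64
  (X=0, W=3, Y=1, Z=1) weight 1/64
  (X=0, W=4, Y=0, Z=1) weight 1/64
  (X=0, W=4, Y=1, Z=1) weight 1/64
  (X=1, W=2, Y=0, Z=0) weight 1/48
  (X=1, W=2, Y=1, Z=0) weight 1/96
  … 4 more
Group by Z:
  weight(Z=0) = 3/32
  weight(Z=1) = 3/32
Total weight = 3/32 + 3/32 = 3/16
P(Z=0 | obs) = 3/32 / 3/16 = 1/2
P(Z=1 | obs) = 3/32 / 3/16 = 1/2

P(Z=0) = 1/2, P(Z=1) = 1/2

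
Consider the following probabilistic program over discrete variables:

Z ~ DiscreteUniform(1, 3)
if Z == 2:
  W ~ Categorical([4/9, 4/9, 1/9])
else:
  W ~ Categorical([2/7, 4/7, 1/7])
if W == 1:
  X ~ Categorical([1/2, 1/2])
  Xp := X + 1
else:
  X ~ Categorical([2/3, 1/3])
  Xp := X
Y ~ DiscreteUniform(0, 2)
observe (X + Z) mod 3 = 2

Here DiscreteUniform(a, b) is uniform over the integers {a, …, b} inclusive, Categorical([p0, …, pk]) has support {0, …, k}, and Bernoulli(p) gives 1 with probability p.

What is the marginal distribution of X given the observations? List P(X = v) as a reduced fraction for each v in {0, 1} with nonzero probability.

P(X=0) = 112/193, P(X=1) = 81/193

Enumerate traces; 18 have nonzero weight after conditioning:
  (Z=1, W=0, X=1, Y=0) weight 2/189
  (Z=1, W=0, X=1, Y=1) weight 2/189
  (Z=1, W=0, X=1, Y=2) weight 2/189
  (Z=1, W=1, X=1, Y=0) weight 2/63
  (Z=1, W=1, X=1, Y=1) weight 2/63
  (Z=1, W=1, X=1, Y=2) weight 2/63
  (Z=1, W=2, X=1, Y=0) weight 1/189
  (Z=1, W=2, X=1, Y=1) weight 1/189
  (Z=2, W=0, X=0, Y=0) weight 8/243
  … 9 more
Group by X:
  weight(X=0) = 16/81
  weight(X=1) = 1/7
Total weight = 16/81 + 1/7 = 193/567
P(X=0 | obs) = 16/81 / 193/567 = 112/193
P(X=1 | obs) = 1/7 / 193/567 = 81/193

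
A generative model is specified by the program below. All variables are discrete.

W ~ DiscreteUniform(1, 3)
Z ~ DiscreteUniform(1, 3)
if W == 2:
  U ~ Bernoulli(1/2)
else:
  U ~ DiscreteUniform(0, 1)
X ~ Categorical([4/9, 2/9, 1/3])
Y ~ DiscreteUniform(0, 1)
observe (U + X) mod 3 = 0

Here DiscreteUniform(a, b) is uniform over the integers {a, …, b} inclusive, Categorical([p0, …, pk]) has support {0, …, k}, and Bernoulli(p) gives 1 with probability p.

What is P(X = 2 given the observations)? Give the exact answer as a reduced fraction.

Enumerate traces; 36 have nonzero weight after conditioning:
  (W=1, Z=1, U=0, X=0, Y=0) weight 1/81
  (W=1, Z=1, U=0, X=0, Y=1) weight 1/81
  (W=1, Z=1, U=1, X=2, Y=0) weight 1/108
  (W=1, Z=1, U=1, X=2, Y=1) weight 1/108
  (W=1, Z=2, U=0, X=0, Y=0) weight 1/81
  (W=1, Z=2, U=0, X=0, Y=1) weight 1/81
  (W=1, Z=2, U=1, X=2, Y=0) weight 1/108
  (W=1, Z=2, U=1, X=2, Y=1) weight 1/108
  … 28 more
Group by X:
  weight(X=0) = 2/9
  weight(X=2) = 1/6
Total weight = 2/9 + 1/6 = 7/18
P(X=0 | obs) = 2/9 / 7/18 = 4/7
P(X=2 | obs) = 1/6 / 7/18 = 3/7

P(X = 2 | obs) = 3/7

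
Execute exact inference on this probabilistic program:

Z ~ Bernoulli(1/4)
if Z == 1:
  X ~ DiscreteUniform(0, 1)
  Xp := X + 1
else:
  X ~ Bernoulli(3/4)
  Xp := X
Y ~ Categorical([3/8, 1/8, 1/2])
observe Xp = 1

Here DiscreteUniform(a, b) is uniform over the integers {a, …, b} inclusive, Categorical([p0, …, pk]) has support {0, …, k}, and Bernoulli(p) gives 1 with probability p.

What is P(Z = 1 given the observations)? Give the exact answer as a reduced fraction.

P(Z = 1 | obs) = 2/11

Enumerate traces; 6 have nonzero weight after conditioning:
  (Z=0, X=1, Y=0) weight 27/128
  (Z=0, X=1, Y=1) weight 9/128
  (Z=0, X=1, Y=2) weight 9/32
  (Z=1, X=0, Y=0) weight 3/64
  (Z=1, X=0, Y=1) weight 1/64
  (Z=1, X=0, Y=2) weight 1/16
Group by Z:
  weight(Z=0) = 9/16
  weight(Z=1) = 1/8
Total weight = 9/16 + 1/8 = 11/16
P(Z=0 | obs) = 9/16 / 11/16 = 9/11
P(Z=1 | obs) = 1/8 / 11/16 = 2/11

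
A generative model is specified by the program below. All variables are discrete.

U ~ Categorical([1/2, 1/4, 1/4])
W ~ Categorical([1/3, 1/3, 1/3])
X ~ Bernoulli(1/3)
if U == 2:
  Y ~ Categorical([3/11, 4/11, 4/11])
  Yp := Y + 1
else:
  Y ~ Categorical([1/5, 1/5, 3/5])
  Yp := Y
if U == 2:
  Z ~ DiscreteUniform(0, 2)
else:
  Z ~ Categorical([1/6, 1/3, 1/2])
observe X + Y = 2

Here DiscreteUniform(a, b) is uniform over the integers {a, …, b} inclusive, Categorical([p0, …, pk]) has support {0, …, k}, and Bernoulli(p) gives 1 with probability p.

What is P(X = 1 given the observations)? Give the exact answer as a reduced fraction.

P(X = 1 | obs) = 53/291

Enumerate traces; 54 have nonzero weight after conditioning:
  (U=0, W=0, X=0, Y=2, Z=0) weight 1/90
  (U=0, W=0, X=0, Y=2, Z=1) weight 1/45
  (U=0, W=0, X=0, Y=2, Z=2) weight 1/30
  (U=0, W=0, X=1, Y=1, Z=0) weight 1/540
  (U=0, W=0, X=1, Y=1, Z=1) weight 1/270
  (U=0, W=0, X=1, Y=1, Z=2) weight 1/180
  (U=0, W=1, X=0, Y=2, Z=0) weight 1/90
  (U=0, W=1, X=0, Y=2, Z=1) weight 1/45
  … 46 more
Group by X:
  weight(X=0) = 119/330
  weight(X=1) = 53/660
Total weight = 119/330 + 53/660 = 97/220
P(X=0 | obs) = 119/330 / 97/220 = 238/291
P(X=1 | obs) = 53/660 / 97/220 = 53/291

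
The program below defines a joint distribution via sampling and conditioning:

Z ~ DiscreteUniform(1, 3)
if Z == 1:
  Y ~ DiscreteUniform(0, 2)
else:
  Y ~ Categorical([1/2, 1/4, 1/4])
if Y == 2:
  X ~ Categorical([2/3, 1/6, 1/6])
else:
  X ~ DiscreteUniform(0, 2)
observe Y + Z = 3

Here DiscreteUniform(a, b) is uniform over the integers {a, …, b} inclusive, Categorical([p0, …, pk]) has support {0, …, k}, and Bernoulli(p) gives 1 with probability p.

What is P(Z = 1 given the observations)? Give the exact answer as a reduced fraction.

Enumerate traces; 9 have nonzero weight after conditioning:
  (Z=1, Y=2, X=0) weight 2/27
  (Z=1, Y=2, X=1) weight 1/54
  (Z=1, Y=2, X=2) weight 1/54
  (Z=2, Y=1, X=0) weight 1/36
  (Z=2, Y=1, X=1) weight 1/36
  (Z=2, Y=1, X=2) weight 1/36
  (Z=3, Y=0, X=0) weight 1/18
  (Z=3, Y=0, X=1) weight 1/18
  … 1 more
Group by Z:
  weight(Z=1) = 1/9
  weight(Z=2) = 1/12
  weight(Z=3) = 1/6
Total weight = 1/9 + 1/12 + 1/6 = 13/36
P(Z=1 | obs) = 1/9 / 13/36 = 4/13
P(Z=2 | obs) = 1/12 / 13/36 = 3/13
P(Z=3 | obs) = 1/6 / 13/36 = 6/13

P(Z = 1 | obs) = 4/13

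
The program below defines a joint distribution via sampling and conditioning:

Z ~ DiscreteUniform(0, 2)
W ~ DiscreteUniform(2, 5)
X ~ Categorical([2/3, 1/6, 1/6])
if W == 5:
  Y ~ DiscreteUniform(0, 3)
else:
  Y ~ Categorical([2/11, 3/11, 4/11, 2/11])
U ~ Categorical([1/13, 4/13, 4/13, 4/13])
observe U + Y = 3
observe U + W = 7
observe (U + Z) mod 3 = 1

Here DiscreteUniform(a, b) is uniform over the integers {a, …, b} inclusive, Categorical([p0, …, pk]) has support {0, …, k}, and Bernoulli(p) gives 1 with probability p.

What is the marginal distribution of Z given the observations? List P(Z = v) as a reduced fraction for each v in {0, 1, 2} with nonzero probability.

Enumerate traces; 6 have nonzero weight after conditioning:
  (Z=1, W=4, X=0, Y=0, U=3) weight 4/1287
  (Z=1, W=4, X=1, Y=0, U=3) weight 1/1287
  (Z=1, W=4, X=2, Y=0, U=3) weight 1/1287
  (Z=2, W=5, X=0, Y=1, U=2) weight 1/234
  (Z=2, W=5, X=1, Y=1, U=2) weight 1/936
  (Z=2, W=5, X=2, Y=1, U=2) weight 1/936
Group by Z:
  weight(Z=1) = 2/429
  weight(Z=2) = 1/156
Total weight = 2/429 + 1/156 = 19/1716
P(Z=1 | obs) = 2/429 / 19/1716 = 8/19
P(Z=2 | obs) = 1/156 / 19/1716 = 11/19

P(Z=1) = 8/19, P(Z=2) = 11/19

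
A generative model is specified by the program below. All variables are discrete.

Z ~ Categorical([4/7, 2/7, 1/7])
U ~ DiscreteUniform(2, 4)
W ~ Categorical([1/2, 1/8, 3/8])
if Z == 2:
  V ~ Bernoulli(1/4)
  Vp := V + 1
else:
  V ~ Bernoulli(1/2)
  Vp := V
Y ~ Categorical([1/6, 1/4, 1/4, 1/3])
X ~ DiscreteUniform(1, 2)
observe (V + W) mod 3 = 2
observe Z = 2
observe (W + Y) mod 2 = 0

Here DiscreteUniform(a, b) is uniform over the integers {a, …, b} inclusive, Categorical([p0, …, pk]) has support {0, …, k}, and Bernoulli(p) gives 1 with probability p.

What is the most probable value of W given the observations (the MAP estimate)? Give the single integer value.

Enumerate traces; 24 have nonzero weight after conditioning:
  (Z=2, U=2, W=1, V=1, Y=1, X=1) weight 1/5376
  (Z=2, U=2, W=1, V=1, Y=1, X=2) weight 1/5376
  (Z=2, U=2, W=1, V=1, Y=3, X=1) weight 1/4032
  (Z=2, U=2, W=1, V=1, Y=3, X=2) weight 1/4032
  (Z=2, U=2, W=2, V=0, Y=0, X=1) weight 1/896
  (Z=2, U=2, W=2, V=0, Y=0, X=2) weight 1/896
  (Z=2, U=2, W=2, V=0, Y=2, X=1) weight 3/1792
  (Z=2, U=2, W=2, V=0, Y=2, X=2) weight 3/1792
  … 16 more
Group by W:
  weight(W=1) = 1/384
  weight(W=2) = 15/896
Total weight = 1/384 + 15/896 = 13/672
P(W=1 | obs) = 1/384 / 13/672 = 7/52
P(W=2 | obs) = 15/896 / 13/672 = 45/52
argmax = 2

argmax_v P(W = v | obs) = 2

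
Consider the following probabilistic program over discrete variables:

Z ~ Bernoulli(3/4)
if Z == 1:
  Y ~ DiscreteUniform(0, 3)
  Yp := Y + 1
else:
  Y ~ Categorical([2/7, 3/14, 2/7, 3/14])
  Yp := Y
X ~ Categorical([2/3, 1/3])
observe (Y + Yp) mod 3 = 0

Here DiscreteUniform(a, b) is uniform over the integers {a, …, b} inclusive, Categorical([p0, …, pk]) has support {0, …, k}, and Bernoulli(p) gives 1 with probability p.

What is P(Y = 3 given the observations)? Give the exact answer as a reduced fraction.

P(Y = 3 | obs) = 6/35

Enumerate traces; 6 have nonzero weight after conditioning:
  (Z=0, Y=0, X=0) weight 1/21
  (Z=0, Y=0, X=1) weight 1/42
  (Z=0, Y=3, X=0) weight 1/28
  (Z=0, Y=3, X=1) weight 1/56
  (Z=1, Y=1, X=0) weight 1/8
  (Z=1, Y=1, X=1) weight 1/16
Group by Y:
  weight(Y=0) = 1/14
  weight(Y=1) = 3/16
  weight(Y=3) = 3/56
Total weight = 1/14 + 3/16 + 3/56 = 5/16
P(Y=0 | obs) = 1/14 / 5/16 = 8/35
P(Y=1 | obs) = 3/16 / 5/16 = 3/5
P(Y=3 | obs) = 3/56 / 5/16 = 6/35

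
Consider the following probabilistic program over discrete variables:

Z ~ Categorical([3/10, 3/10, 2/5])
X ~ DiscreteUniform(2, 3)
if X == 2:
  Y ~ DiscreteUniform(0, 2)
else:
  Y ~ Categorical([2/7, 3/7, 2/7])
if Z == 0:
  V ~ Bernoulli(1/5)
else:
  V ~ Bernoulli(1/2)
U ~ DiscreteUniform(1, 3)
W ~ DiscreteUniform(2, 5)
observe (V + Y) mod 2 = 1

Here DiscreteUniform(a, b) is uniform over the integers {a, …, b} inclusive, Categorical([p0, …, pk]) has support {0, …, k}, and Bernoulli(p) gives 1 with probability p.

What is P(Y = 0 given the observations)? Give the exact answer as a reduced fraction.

Enumerate traces; 216 have nonzero weight after conditioning:
  (Z=0, X=2, Y=0, V=1, U=1, W=2) weight 1/1200
  (Z=0, X=2, Y=0, V=1, U=1, W=3) weight 1/1200
  (Z=0, X=2, Y=0, V=1, U=1, W=4) weight 1/1200
  (Z=0, X=2, Y=0, V=1, U=1, W=5) weight 1/1200
  (Z=0, X=2, Y=0, V=1, U=2, W=2) weight 1/1200
  (Z=0, X=2, Y=0, V=1, U=2, W=3) weight 1/1200
  (Z=0, X=2, Y=0, V=1, U=2, W=4) weight 1/1200
  (Z=0, X=2, Y=0, V=1, U=2, W=5) weight 1/1200
  (Z=0, X=2, Y=1, V=0, U=1, W=2) weight 1/300
  (Z=0, X=2, Y=2, V=1, U=1, W=2) weight 1/1200
  … 206 more
Group by Y:
  weight(Y=0) = 533/4200
  weight(Y=1) = 118/525
  weight(Y=2) = 533/4200
Total weight = 533/4200 + 118/525 + 533/4200 = 67/140
P(Y=0 | obs) = 533/4200 / 67/140 = 533/2010
P(Y=1 | obs) = 118/525 / 67/140 = 472/1005
P(Y=2 | obs) = 533/4200 / 67/140 = 533/2010

P(Y = 0 | obs) = 533/2010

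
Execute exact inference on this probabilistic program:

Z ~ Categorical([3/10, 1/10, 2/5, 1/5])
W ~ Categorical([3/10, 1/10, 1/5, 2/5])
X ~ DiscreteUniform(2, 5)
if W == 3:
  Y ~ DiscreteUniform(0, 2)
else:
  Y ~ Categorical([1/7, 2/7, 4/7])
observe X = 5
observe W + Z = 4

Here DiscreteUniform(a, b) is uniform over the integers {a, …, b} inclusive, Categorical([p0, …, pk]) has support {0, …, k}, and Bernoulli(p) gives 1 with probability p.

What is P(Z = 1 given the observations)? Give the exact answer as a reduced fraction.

Enumerate traces; 9 have nonzero weight after conditioning:
  (Z=1, W=3, X=5, Y=0) weight 1/300
  (Z=1, W=3, X=5, Y=1) weight 1/300
  (Z=1, W=3, X=5, Y=2) weight 1/300
  (Z=2, W=2, X=5, Y=0) weight 1/350
  (Z=2, W=2, X=5, Y=1) weight 1/175
  (Z=2, W=2, X=5, Y=2) weight 2/175
  (Z=3, W=1, X=5, Y=0) weight 1/1400
  (Z=3, W=1, X=5, Y=1) weight 1/700
  … 1 more
Group by Z:
  weight(Z=1) = 1/100
  weight(Z=2) = 1/50
  weight(Z=3) = 1/200
Total weight = 1/100 + 1/50 + 1/200 = 7/200
P(Z=1 | obs) = 1/100 / 7/200 = 2/7
P(Z=2 | obs) = 1/50 / 7/200 = 4/7
P(Z=3 | obs) = 1/200 / 7/200 = 1/7

P(Z = 1 | obs) = 2/7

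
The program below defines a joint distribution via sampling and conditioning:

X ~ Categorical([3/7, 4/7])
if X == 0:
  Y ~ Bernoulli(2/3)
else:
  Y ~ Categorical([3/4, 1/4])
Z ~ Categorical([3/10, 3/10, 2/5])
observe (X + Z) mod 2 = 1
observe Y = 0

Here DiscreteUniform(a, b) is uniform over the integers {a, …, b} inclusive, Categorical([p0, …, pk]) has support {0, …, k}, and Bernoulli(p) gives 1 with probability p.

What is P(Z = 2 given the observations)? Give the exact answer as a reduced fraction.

Enumerate traces; 3 have nonzero weight after conditioning:
  (X=0, Y=0, Z=1) weight 3/70
  (X=1, Y=0, Z=0) weight 9/70
  (X=1, Y=0, Z=2) weight 6/35
Group by Z:
  weight(Z=0) = 9/70
  weight(Z=1) = 3/70
  weight(Z=2) = 6/35
Total weight = 9/70 + 3/70 + 6/35 = 12/35
P(Z=0 | obs) = 9/70 / 12/35 = 3/8
P(Z=1 | obs) = 3/70 / 12/35 = 1/8
P(Z=2 | obs) = 6/35 / 12/35 = 1/2

P(Z = 2 | obs) = 1/2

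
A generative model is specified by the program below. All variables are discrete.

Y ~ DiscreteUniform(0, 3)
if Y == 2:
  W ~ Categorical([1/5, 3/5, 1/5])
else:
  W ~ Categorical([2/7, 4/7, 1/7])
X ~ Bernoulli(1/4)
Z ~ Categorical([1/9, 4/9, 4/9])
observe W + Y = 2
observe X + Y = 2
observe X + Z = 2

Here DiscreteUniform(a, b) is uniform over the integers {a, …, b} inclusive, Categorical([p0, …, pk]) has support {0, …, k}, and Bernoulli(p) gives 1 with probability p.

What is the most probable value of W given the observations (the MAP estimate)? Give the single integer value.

Enumerate traces; 2 have nonzero weight after conditioning:
  (Y=1, W=1, X=1, Z=1) weight 1/63
  (Y=2, W=0, X=0, Z=2) weight 1/60
Group by W:
  weight(W=0) = 1/60
  weight(W=1) = 1/63
Total weight = 1/60 + 1/63 = 41/1260
P(W=0 | obs) = 1/60 / 41/1260 = 21/41
P(W=1 | obs) = 1/63 / 41/1260 = 20/41
argmax = 0

argmax_v P(W = v | obs) = 0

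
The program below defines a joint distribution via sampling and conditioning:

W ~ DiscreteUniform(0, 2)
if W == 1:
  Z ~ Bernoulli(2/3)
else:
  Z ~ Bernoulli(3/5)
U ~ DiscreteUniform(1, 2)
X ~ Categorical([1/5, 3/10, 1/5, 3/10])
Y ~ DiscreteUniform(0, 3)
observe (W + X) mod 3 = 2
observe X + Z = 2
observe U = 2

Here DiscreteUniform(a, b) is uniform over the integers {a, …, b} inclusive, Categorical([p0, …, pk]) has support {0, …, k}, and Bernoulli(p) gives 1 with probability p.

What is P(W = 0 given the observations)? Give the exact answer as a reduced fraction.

Enumerate traces; 8 have nonzero weight after conditioning:
  (W=0, Z=0, U=2, X=2, Y=0) weight 1/300
  (W=0, Z=0, U=2, X=2, Y=1) weight 1/300
  (W=0, Z=0, U=2, X=2, Y=2) weight 1/300
  (W=0, Z=0, U=2, X=2, Y=3) weight 1/300
  (W=1, Z=1, U=2, X=1, Y=0) weight 1/120
  (W=1, Z=1, U=2, X=1, Y=1) weight 1/120
  (W=1, Z=1, U=2, X=1, Y=2) weight 1/120
  (W=1, Z=1, U=2, X=1, Y=3) weight 1/120
Group by W:
  weight(W=0) = 1/75
  weight(W=1) = 1/30
Total weight = 1/75 + 1/30 = 7/150
P(W=0 | obs) = 1/75 / 7/150 = 2/7
P(W=1 | obs) = 1/30 / 7/150 = 5/7

P(W = 0 | obs) = 2/7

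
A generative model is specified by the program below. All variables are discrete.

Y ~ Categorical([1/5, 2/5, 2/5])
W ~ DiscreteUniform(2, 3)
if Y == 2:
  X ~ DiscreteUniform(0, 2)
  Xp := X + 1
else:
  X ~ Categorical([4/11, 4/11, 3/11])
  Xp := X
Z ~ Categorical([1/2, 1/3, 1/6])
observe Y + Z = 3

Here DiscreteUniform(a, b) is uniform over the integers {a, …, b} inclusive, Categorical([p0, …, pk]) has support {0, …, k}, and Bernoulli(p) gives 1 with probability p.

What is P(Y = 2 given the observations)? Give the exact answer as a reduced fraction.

Enumerate traces; 12 have nonzero weight after conditioning:
  (Y=1, W=2, X=0, Z=2) weight 2/165
  (Y=1, W=2, X=1, Z=2) weight 2/165
  (Y=1, W=2, X=2, Z=2) weight 1/110
  (Y=1, W=3, X=0, Z=2) weight 2/165
  (Y=1, W=3, X=1, Z=2) weight 2/165
  (Y=1, W=3, X=2, Z=2) weight 1/110
  (Y=2, W=2, X=0, Z=1) weight 1/45
  (Y=2, W=2, X=1, Z=1) weight 1/45
  … 4 more
Group by Y:
  weight(Y=1) = 1/15
  weight(Y=2) = 2/15
Total weight = 1/15 + 2/15 = 1/5
P(Y=1 | obs) = 1/15 / 1/5 = 1/3
P(Y=2 | obs) = 2/15 / 1/5 = 2/3

P(Y = 2 | obs) = 2/3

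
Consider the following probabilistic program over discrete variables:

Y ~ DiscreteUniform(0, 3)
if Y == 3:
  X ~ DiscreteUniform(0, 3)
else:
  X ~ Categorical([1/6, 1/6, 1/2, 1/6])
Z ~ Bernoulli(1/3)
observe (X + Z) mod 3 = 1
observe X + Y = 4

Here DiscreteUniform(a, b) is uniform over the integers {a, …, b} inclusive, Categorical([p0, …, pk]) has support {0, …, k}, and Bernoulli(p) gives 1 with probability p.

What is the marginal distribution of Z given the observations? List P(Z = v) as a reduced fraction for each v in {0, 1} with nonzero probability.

Enumerate traces; 2 have nonzero weight after conditioning:
  (Y=1, X=3, Z=1) weight 1/72
  (Y=3, X=1, Z=0) weight 1/24
Group by Z:
  weight(Z=0) = 1/24
  weight(Z=1) = 1/72
Total weight = 1/24 + 1/72 = 1/18
P(Z=0 | obs) = 1/24 / 1/18 = 3/4
P(Z=1 | obs) = 1/72 / 1/18 = 1/4

P(Z=0) = 3/4, P(Z=1) = 1/4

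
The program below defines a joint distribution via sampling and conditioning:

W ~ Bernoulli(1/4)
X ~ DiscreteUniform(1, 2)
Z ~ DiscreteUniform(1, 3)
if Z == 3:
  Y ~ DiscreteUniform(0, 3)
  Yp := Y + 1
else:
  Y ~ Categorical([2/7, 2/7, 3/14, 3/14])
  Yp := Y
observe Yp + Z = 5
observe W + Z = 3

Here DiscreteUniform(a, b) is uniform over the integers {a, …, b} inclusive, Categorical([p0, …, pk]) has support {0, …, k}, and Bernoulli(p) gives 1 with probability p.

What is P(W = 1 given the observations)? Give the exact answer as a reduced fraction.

P(W = 1 | obs) = 2/9

Enumerate traces; 4 have nonzero weight after conditioning:
  (W=0, X=1, Z=3, Y=1) weight 1/32
  (W=0, X=2, Z=3, Y=1) weight 1/32
  (W=1, X=1, Z=2, Y=3) weight 1/112
  (W=1, X=2, Z=2, Y=3) weight 1/112
Group by W:
  weight(W=0) = 1/16
  weight(W=1) = 1/56
Total weight = 1/16 + 1/56 = 9/112
P(W=0 | obs) = 1/16 / 9/112 = 7/9
P(W=1 | obs) = 1/56 / 9/112 = 2/9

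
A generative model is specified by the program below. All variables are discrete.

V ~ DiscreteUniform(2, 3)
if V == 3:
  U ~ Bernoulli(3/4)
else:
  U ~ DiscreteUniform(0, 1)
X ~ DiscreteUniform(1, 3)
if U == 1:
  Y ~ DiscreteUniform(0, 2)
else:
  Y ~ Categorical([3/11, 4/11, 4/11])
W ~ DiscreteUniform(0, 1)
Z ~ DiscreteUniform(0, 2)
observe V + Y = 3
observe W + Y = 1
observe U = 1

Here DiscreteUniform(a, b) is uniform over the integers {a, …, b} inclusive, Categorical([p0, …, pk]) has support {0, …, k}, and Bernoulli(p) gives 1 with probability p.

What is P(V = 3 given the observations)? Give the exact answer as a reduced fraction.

Enumerate traces; 18 have nonzero weight after conditioning:
  (V=2, U=1, X=1, Y=1, W=0, Z=0) weight 1/216
  (V=2, U=1, X=1, Y=1, W=0, Z=1) weight 1/216
  (V=2, U=1, X=1, Y=1, W=0, Z=2) weight 1/216
  (V=2, U=1, X=2, Y=1, W=0, Z=0) weight 1/216
  (V=2, U=1, X=2, Y=1, W=0, Z=1) weight 1/216
  (V=2, U=1, X=2, Y=1, W=0, Z=2) weight 1/216
  (V=2, U=1, X=3, Y=1, W=0, Z=0) weight 1/216
  (V=2, U=1, X=3, Y=1, W=0, Z=1) weight 1/216
  (V=3, U=1, X=1, Y=0, W=1, Z=0) weight 1/144
  … 9 more
Group by V:
  weight(V=2) = 1/24
  weight(V=3) = 1/16
Total weight = 1/24 + 1/16 = 5/48
P(V=2 | obs) = 1/24 / 5/48 = 2/5
P(V=3 | obs) = 1/16 / 5/48 = 3/5

P(V = 3 | obs) = 3/5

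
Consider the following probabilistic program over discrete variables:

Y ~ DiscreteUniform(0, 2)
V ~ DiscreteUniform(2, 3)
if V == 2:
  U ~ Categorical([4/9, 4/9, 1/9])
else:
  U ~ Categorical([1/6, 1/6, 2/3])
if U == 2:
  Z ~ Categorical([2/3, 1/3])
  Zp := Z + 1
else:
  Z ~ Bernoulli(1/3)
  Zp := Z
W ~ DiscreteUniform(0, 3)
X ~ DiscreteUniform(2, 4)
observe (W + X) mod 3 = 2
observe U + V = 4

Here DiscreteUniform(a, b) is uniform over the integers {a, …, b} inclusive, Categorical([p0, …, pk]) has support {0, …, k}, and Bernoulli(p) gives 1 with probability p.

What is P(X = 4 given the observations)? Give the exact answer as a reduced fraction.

P(X = 4 | obs) = 1/4

Enumerate traces; 48 have nonzero weight after conditioning:
  (Y=0, V=2, U=2, Z=0, W=0, X=2) weight 1/972
  (Y=0, V=2, U=2, Z=0, W=1, X=4) weight 1/972
  (Y=0, V=2, U=2, Z=0, W=2, X=3) weight 1/972
  (Y=0, V=2, U=2, Z=0, W=3, X=2) weight 1/972
  (Y=0, V=2, U=2, Z=1, W=0, X=2) weight 1/1944
  (Y=0, V=2, U=2, Z=1, W=1, X=4) weight 1/1944
  (Y=0, V=2, U=2, Z=1, W=2, X=3) weight 1/1944
  (Y=0, V=2, U=2, Z=1, W=3, X=2) weight 1/1944
  … 40 more
Group by X:
  weight(X=2) = 5/216
  weight(X=3) = 5/432
  weight(X=4) = 5/432
Total weight = 5/216 + 5/432 + 5/432 = 5/108
P(X=2 | obs) = 5/216 / 5/108 = 1/2
P(X=3 | obs) = 5/432 / 5/108 = 1/4
P(X=4 | obs) = 5/432 / 5/108 = 1/4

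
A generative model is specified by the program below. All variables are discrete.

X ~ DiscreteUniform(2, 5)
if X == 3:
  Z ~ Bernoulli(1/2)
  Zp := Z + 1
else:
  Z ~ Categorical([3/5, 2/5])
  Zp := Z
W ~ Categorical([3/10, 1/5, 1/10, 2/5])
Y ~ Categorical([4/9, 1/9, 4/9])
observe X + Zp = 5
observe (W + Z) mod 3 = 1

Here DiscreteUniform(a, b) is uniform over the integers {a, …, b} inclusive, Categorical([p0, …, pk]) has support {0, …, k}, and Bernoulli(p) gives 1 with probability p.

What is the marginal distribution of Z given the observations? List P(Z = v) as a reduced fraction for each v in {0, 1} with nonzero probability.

Enumerate traces; 15 have nonzero weight after conditioning:
  (X=3, Z=1, W=0, Y=0) weight 1/60
  (X=3, Z=1, W=0, Y=1) weight 1/240
  (X=3, Z=1, W=0, Y=2) weight 1/60
  (X=3, Z=1, W=3, Y=0) weight 1/45
  (X=3, Z=1, W=3, Y=1) weight 1/180
  (X=3, Z=1, W=3, Y=2) weight 1/45
  (X=4, Z=1, W=0, Y=0) weight 1/75
  (X=4, Z=1, W=0, Y=1) weight 1/300
  (X=5, Z=0, W=1, Y=0) weight 1/75
  … 6 more
Group by Z:
  weight(Z=0) = 3/100
  weight(Z=1) = 63/400
Total weight = 3/100 + 63/400 = 3/16
P(Z=0 | obs) = 3/100 / 3/16 = 4/25
P(Z=1 | obs) = 63/400 / 3/16 = 21/25

P(Z=0) = 4/25, P(Z=1) = 21/25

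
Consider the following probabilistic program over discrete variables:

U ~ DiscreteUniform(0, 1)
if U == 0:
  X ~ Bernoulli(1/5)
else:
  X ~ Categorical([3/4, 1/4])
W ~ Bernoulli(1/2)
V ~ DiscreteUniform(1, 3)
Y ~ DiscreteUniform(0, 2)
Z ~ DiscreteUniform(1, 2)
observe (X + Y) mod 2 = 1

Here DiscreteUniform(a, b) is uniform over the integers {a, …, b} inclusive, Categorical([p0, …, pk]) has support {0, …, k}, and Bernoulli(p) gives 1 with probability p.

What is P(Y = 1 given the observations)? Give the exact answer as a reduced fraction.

P(Y = 1 | obs) = 31/49

Enumerate traces; 72 have nonzero weight after conditioning:
  (U=0, X=0, W=0, V=1, Y=1, Z=1) weight 1/90
  (U=0, X=0, W=0, V=1, Y=1, Z=2) weight 1/90
  (U=0, X=0, W=0, V=2, Y=1, Z=1) weight 1/90
  (U=0, X=0, W=0, V=2, Y=1, Z=2) weight 1/90
  (U=0, X=0, W=0, V=3, Y=1, Z=1) weight 1/90
  (U=0, X=0, W=0, V=3, Y=1, Z=2) weight 1/90
  (U=0, X=0, W=1, V=1, Y=1, Z=1) weight 1/90
  (U=0, X=0, W=1, V=1, Y=1, Z=2) weight 1/90
  (U=0, X=1, W=0, V=1, Y=0, Z=1) weight 1/360
  (U=0, X=1, W=0, V=1, Y=2, Z=1) weight 1/360
  … 62 more
Group by Y:
  weight(Y=0) = 3/40
  weight(Y=1) = 31/120
  weight(Y=2) = 3/40
Total weight = 3/40 + 31/120 + 3/40 = 49/120
P(Y=0 | obs) = 3/40 / 49/120 = 9/49
P(Y=1 | obs) = 31/120 / 49/120 = 31/49
P(Y=2 | obs) = 3/40 / 49/120 = 9/49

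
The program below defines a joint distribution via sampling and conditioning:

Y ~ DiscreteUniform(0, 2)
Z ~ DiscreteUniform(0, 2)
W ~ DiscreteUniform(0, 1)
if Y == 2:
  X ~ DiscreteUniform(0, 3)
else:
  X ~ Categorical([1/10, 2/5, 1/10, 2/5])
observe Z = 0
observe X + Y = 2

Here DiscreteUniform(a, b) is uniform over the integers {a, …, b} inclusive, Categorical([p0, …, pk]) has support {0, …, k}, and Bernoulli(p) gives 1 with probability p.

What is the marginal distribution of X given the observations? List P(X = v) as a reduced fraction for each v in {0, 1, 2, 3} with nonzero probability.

Enumerate traces; 6 have nonzero weight after conditioning:
  (Y=0, Z=0, W=0, X=2) weight 1/180
  (Y=0, Z=0, W=1, X=2) weight 1/180
  (Y=1, Z=0, W=0, X=1) weight 1/45
  (Y=1, Z=0, W=1, X=1) weight 1/45
  (Y=2, Z=0, W=0, X=0) weight 1/72
  (Y=2, Z=0, W=1, X=0) weight 1/72
Group by X:
  weight(X=0) = 1/36
  weight(X=1) = 2/45
  weight(X=2) = 1/90
Total weight = 1/36 + 2/45 + 1/90 = 1/12
P(X=0 | obs) = 1/36 / 1/12 = 1/3
P(X=1 | obs) = 2/45 / 1/12 = 8/15
P(X=2 | obs) = 1/90 / 1/12 = 2/15

P(X=0) = 1/3, P(X=1) = 8/15, P(X=2) = 2/15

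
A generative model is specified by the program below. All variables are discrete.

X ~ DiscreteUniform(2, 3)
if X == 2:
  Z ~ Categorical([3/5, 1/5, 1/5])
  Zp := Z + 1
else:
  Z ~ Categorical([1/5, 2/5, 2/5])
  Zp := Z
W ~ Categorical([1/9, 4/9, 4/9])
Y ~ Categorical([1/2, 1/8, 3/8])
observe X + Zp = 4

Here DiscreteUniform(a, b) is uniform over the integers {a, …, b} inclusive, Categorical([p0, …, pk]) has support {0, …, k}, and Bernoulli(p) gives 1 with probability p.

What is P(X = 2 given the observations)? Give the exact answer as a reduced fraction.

Enumerate traces; 18 have nonzero weight after conditioning:
  (X=2, Z=1, W=0, Y=0) weight 1/180
  (X=2, Z=1, W=0, Y=1) weight 1/720
  (X=2, Z=1, W=0, Y=2) weight 1/240
  (X=2, Z=1, W=1, Y=0) weight 1/45
  (X=2, Z=1, W=1, Y=1) weight 1/180
  (X=2, Z=1, W=1, Y=2) weight 1/60
  (X=2, Z=1, W=2, Y=0) weight 1/45
  (X=2, Z=1, W=2, Y=1) weight 1/180
  (X=3, Z=1, W=0, Y=0) weight 1/90
  … 9 more
Group by X:
  weight(X=2) = 1/10
  weight(X=3) = 1/5
Total weight = 1/10 + 1/5 = 3/10
P(X=2 | obs) = 1/10 / 3/10 = 1/3
P(X=3 | obs) = 1/5 / 3/10 = 2/3

P(X = 2 | obs) = 1/3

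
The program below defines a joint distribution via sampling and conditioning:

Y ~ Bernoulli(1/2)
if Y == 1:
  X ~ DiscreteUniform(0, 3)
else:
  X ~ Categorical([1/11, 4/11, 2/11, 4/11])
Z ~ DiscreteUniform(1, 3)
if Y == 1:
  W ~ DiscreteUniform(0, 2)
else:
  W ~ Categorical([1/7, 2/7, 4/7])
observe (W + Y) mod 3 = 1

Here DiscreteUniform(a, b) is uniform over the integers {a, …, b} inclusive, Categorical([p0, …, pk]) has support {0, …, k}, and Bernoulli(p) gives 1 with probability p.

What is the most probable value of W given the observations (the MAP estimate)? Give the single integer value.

Enumerate traces; 24 have nonzero weight after conditioning:
  (Y=0, X=0, Z=1, W=1) weight 1/231
  (Y=0, X=0, Z=2, W=1) weight 1/231
  (Y=0, X=0, Z=3, W=1) weight 1/231
  (Y=0, X=1, Z=1, W=1) weight 4/231
  (Y=0, X=1, Z=2, W=1) weight 4/231
  (Y=0, X=1, Z=3, W=1) weight 4/231
  (Y=0, X=2, Z=1, W=1) weight 2/231
  (Y=0, X=2, Z=2, W=1) weight 2/231
  (Y=1, X=0, Z=1, W=0) weight 1/72
  … 15 more
Group by W:
  weight(W=0) = 1/6
  weight(W=1) = 1/7
Total weight = 1/6 + 1/7 = 13/42
P(W=0 | obs) = 1/6 / 13/42 = 7/13
P(W=1 | obs) = 1/7 / 13/42 = 6/13
argmax = 0

argmax_v P(W = v | obs) = 0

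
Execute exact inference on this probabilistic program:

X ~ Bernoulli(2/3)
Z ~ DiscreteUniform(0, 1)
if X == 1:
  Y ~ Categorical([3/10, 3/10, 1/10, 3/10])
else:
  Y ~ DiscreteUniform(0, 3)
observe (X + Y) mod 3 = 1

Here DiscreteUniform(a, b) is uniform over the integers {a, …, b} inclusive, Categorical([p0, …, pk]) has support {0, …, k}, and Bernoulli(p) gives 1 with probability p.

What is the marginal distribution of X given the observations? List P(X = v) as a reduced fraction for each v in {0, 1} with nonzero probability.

P(X=0) = 5/29, P(X=1) = 24/29

Enumerate traces; 6 have nonzero weight after conditioning:
  (X=0, Z=0, Y=1) weight 1/24
  (X=0, Z=1, Y=1) weight 1/24
  (X=1, Z=0, Y=0) weight 1/10
  (X=1, Z=0, Y=3) weight 1/10
  (X=1, Z=1, Y=0) weight 1/10
  (X=1, Z=1, Y=3) weight 1/10
Group by X:
  weight(X=0) = 1/12
  weight(X=1) = 2/5
Total weight = 1/12 + 2/5 = 29/60
P(X=0 | obs) = 1/12 / 29/60 = 5/29
P(X=1 | obs) = 2/5 / 29/60 = 24/29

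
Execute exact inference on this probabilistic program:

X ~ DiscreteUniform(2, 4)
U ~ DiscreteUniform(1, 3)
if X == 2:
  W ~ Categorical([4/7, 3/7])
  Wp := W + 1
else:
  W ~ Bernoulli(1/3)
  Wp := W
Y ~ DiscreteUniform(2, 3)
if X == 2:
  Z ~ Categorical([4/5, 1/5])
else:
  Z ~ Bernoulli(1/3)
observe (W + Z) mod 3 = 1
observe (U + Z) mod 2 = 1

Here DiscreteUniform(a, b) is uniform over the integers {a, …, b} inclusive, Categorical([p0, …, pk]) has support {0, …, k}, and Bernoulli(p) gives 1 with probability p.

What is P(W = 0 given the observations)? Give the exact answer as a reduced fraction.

P(W = 0 | obs) = 11/42

Enumerate traces; 18 have nonzero weight after conditioning:
  (X=2, U=1, W=1, Y=2, Z=0) weight 2/105
  (X=2, U=1, W=1, Y=3, Z=0) weight 2/105
  (X=2, U=2, W=0, Y=2, Z=1) weight 2/315
  (X=2, U=2, W=0, Y=3, Z=1) weight 2/315
  (X=2, U=3, W=1, Y=2, Z=0) weight 2/105
  (X=2, U=3, W=1, Y=3, Z=0) weight 2/105
  (X=3, U=1, W=1, Y=2, Z=0) weight 1/81
  (X=3, U=1, W=1, Y=3, Z=0) weight 1/81
  … 10 more
Group by W:
  weight(W=0) = 176/2835
  weight(W=1) = 496/2835
Total weight = 176/2835 + 496/2835 = 32/135
P(W=0 | obs) = 176/2835 / 32/135 = 11/42
P(W=1 | obs) = 496/2835 / 32/135 = 31/42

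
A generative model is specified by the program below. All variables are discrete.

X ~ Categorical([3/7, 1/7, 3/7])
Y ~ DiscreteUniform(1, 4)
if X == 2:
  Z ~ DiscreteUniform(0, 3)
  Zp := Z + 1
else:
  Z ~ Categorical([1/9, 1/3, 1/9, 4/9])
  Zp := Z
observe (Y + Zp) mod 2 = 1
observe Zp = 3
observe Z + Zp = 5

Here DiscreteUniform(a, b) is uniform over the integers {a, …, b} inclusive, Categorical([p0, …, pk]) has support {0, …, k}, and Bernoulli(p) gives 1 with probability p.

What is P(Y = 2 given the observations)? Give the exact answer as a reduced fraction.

Enumerate traces; 2 have nonzero weight after conditioning:
  (X=2, Y=2, Z=2) weight 3/112
  (X=2, Y=4, Z=2) weight 3/112
Group by Y:
  weight(Y=2) = 3/112
  weight(Y=4) = 3/112
Total weight = 3/112 + 3/112 = 3/56
P(Y=2 | obs) = 3/112 / 3/56 = 1/2
P(Y=4 | obs) = 3/112 / 3/56 = 1/2

P(Y = 2 | obs) = 1/2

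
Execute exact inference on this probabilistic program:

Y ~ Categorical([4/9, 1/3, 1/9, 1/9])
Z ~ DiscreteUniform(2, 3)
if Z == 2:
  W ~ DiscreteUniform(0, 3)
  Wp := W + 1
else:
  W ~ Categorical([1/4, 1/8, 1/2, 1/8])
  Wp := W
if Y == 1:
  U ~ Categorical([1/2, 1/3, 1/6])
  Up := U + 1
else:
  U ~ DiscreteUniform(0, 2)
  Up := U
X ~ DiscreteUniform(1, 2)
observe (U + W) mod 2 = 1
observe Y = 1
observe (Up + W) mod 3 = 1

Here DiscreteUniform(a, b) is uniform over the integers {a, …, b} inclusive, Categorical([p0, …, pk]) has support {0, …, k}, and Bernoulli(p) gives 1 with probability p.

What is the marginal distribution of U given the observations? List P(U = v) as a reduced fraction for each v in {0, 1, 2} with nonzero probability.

P(U=0) = 3/8, P(U=1) = 1/2, P(U=2) = 1/8

Enumerate traces; 12 have nonzero weight after conditioning:
  (Y=1, Z=2, W=1, U=2, X=1) weight 1/288
  (Y=1, Z=2, W=1, U=2, X=2) weight 1/288
  (Y=1, Z=2, W=2, U=1, X=1) weight 1/144
  (Y=1, Z=2, W=2, U=1, X=2) weight 1/144
  (Y=1, Z=2, W=3, U=0, X=1) weight 1/96
  (Y=1, Z=2, W=3, U=0, X=2) weight 1/96
  (Y=1, Z=3, W=1, U=2, X=1) weight 1/576
  (Y=1, Z=3, W=1, U=2, X=2) weight 1/576
  … 4 more
Group by U:
  weight(U=0) = 1/32
  weight(U=1) = 1/24
  weight(U=2) = 1/96
Total weight = 1/32 + 1/24 + 1/96 = 1/12
P(U=0 | obs) = 1/32 / 1/12 = 3/8
P(U=1 | obs) = 1/24 / 1/12 = 1/2
P(U=2 | obs) = 1/96 / 1/12 = 1/8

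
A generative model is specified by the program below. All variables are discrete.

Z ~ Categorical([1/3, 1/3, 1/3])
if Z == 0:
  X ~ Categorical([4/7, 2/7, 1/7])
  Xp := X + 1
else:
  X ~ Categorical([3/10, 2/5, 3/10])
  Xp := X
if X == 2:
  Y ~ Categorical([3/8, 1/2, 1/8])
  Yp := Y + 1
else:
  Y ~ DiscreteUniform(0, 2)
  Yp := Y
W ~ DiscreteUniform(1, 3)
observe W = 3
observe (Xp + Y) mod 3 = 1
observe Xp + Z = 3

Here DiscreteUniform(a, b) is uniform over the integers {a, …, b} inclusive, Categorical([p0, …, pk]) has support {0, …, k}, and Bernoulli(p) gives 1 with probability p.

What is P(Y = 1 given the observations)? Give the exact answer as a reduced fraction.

Enumerate traces; 3 have nonzero weight after conditioning:
  (Z=0, X=2, Y=1, W=3) weight 1/126
  (Z=1, X=2, Y=2, W=3) weight 1/240
  (Z=2, X=1, Y=0, W=3) weight 2/135
Group by Y:
  weight(Y=0) = 2/135
  weight(Y=1) = 1/126
  weight(Y=2) = 1/240
Total weight = 2/135 + 1/126 + 1/240 = 407/15120
P(Y=0 | obs) = 2/135 / 407/15120 = 224/407
P(Y=1 | obs) = 1/126 / 407/15120 = 120/407
P(Y=2 | obs) = 1/240 / 407/15120 = 63/407

P(Y = 1 | obs) = 120/407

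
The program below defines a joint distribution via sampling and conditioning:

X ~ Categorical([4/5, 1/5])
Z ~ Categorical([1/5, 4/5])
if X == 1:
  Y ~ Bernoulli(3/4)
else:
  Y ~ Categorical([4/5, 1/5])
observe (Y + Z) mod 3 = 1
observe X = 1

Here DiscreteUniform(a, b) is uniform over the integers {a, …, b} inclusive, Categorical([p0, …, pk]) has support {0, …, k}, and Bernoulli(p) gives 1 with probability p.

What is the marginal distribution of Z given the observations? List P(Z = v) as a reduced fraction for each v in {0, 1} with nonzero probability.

Enumerate traces; 2 have nonzero weight after conditioning:
  (X=1, Z=0, Y=1) weight 3/100
  (X=1, Z=1, Y=0) weight 1/25
Group by Z:
  weight(Z=0) = 3/100
  weight(Z=1) = 1/25
Total weight = 3/100 + 1/25 = 7/100
P(Z=0 | obs) = 3/100 / 7/100 = 3/7
P(Z=1 | obs) = 1/25 / 7/100 = 4/7

P(Z=0) = 3/7, P(Z=1) = 4/7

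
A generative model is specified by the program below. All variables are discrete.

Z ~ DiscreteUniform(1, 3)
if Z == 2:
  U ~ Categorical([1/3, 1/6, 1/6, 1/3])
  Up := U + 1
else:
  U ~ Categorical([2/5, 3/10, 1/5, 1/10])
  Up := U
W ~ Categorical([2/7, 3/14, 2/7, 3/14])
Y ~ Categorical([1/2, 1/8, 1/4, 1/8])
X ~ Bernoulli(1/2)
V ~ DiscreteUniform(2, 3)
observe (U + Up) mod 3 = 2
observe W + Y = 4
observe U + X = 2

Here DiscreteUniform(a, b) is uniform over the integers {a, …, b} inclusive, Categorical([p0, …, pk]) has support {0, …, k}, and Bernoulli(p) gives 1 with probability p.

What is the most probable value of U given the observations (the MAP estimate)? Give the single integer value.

argmax_v P(U = v | obs) = 1

Enumerate traces; 18 have nonzero weight after conditioning:
  (Z=1, U=1, W=1, Y=3, X=1, V=2) weight 3/4480
  (Z=1, U=1, W=1, Y=3, X=1, V=3) weight 3/4480
  (Z=1, U=1, W=2, Y=2, X=1, V=2) weight 1/560
  (Z=1, U=1, W=2, Y=2, X=1, V=3) weight 1/560
  (Z=1, U=1, W=3, Y=1, X=1, V=2) weight 3/4480
  (Z=1, U=1, W=3, Y=1, X=1, V=3) weight 3/4480
  (Z=2, U=2, W=1, Y=3, X=0, V=2) weight 1/2688
  (Z=2, U=2, W=1, Y=3, X=0, V=3) weight 1/2688
  … 10 more
Group by U:
  weight(U=1) = 1/80
  weight(U=2) = 1/288
Total weight = 1/80 + 1/288 = 23/1440
P(U=1 | obs) = 1/80 / 23/1440 = 18/23
P(U=2 | obs) = 1/288 / 23/1440 = 5/23
argmax = 1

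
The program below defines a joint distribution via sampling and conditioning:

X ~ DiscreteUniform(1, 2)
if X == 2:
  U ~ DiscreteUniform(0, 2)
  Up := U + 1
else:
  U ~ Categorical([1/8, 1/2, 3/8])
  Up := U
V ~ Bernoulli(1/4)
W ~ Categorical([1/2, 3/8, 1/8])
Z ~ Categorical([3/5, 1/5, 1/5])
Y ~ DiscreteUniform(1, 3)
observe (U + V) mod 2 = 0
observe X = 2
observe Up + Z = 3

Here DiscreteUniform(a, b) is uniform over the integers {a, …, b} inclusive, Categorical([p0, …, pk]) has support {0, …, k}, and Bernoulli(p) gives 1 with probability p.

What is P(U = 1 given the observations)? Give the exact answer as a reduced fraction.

P(U = 1 | obs) = 1/13

Enumerate traces; 27 have nonzero weight after conditioning:
  (X=2, U=0, V=0, W=0, Z=2, Y=1) weight 1/240
  (X=2, U=0, V=0, W=0, Z=2, Y=2) weight 1/240
  (X=2, U=0, V=0, W=0, Z=2, Y=3) weight 1/240
  (X=2, U=0, V=0, W=1, Z=2, Y=1) weight 1/320
  (X=2, U=0, V=0, W=1, Z=2, Y=2) weight 1/320
  (X=2, U=0, V=0, W=1, Z=2, Y=3) weight 1/320
  (X=2, U=0, V=0, W=2, Z=2, Y=1) weight 1/960
  (X=2, U=0, V=0, W=2, Z=2, Y=2) weight 1/960
  (X=2, U=1, V=1, W=0, Z=1, Y=1) weight 1/720
  (X=2, U=2, V=0, W=0, Z=0, Y=1) weight 1/80
  … 17 more
Group by U:
  weight(U=0) = 1/40
  weight(U=1) = 1/120
  weight(U=2) = 3/40
Total weight = 1/40 + 1/120 + 3/40 = 13/120
P(U=0 | obs) = 1/40 / 13/120 = 3/13
P(U=1 | obs) = 1/120 / 13/120 = 1/13
P(U=2 | obs) = 3/40 / 13/120 = 9/13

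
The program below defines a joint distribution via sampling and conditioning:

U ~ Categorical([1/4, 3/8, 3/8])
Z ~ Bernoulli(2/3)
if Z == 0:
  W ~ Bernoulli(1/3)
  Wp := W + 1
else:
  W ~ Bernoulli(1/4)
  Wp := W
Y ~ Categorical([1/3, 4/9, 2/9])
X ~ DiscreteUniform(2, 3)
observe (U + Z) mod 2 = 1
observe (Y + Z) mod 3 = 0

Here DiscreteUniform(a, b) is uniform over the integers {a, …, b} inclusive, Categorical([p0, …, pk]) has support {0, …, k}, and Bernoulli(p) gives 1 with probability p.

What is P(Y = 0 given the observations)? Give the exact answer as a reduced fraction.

P(Y = 0 | obs) = 9/29

Enumerate traces; 12 have nonzero weight after conditioning:
  (U=0, Z=1, W=0, Y=2, X=2) weight 1/72
  (U=0, Z=1, W=0, Y=2, X=3) weight 1/72
  (U=0, Z=1, W=1, Y=2, X=2) weight 1/216
  (U=0, Z=1, W=1, Y=2, X=3) weight 1/216
  (U=1, Z=0, W=0, Y=0, X=2) weight 1/72
  (U=1, Z=0, W=0, Y=0, X=3) weight 1/72
  (U=1, Z=0, W=1, Y=0, X=2) weight 1/144
  (U=1, Z=0, W=1, Y=0, X=3) weight 1/144
  … 4 more
Group by Y:
  weight(Y=0) = 1/24
  weight(Y=2) = 5/54
Total weight = 1/24 + 5/54 = 29/216
P(Y=0 | obs) = 1/24 / 29/216 = 9/29
P(Y=2 | obs) = 5/54 / 29/216 = 20/29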